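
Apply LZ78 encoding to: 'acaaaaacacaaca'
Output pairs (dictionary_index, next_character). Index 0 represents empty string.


LZ78 encoding steps:
Dictionary: {0: ''}
Step 1: w='' (idx 0), next='a' -> output (0, 'a'), add 'a' as idx 1
Step 2: w='' (idx 0), next='c' -> output (0, 'c'), add 'c' as idx 2
Step 3: w='a' (idx 1), next='a' -> output (1, 'a'), add 'aa' as idx 3
Step 4: w='aa' (idx 3), next='a' -> output (3, 'a'), add 'aaa' as idx 4
Step 5: w='c' (idx 2), next='a' -> output (2, 'a'), add 'ca' as idx 5
Step 6: w='ca' (idx 5), next='a' -> output (5, 'a'), add 'caa' as idx 6
Step 7: w='ca' (idx 5), end of input -> output (5, '')


Encoded: [(0, 'a'), (0, 'c'), (1, 'a'), (3, 'a'), (2, 'a'), (5, 'a'), (5, '')]


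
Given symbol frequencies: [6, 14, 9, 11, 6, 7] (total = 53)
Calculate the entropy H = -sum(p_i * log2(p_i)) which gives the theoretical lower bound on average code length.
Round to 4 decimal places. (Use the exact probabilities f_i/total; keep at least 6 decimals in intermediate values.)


Per-symbol terms -p_i * log2(p_i) with p_i = f_i/53:
  p = 6/53 = 0.113208: log2(p) = -3.142958, -p*log2(p) = 0.355807
  p = 14/53 = 0.264151: log2(p) = -1.920566, -p*log2(p) = 0.507319
  p = 9/53 = 0.169811: log2(p) = -2.557995, -p*log2(p) = 0.434377
  p = 11/53 = 0.207547: log2(p) = -2.268489, -p*log2(p) = 0.470818
  p = 6/53 = 0.113208: log2(p) = -3.142958, -p*log2(p) = 0.355807
  p = 7/53 = 0.132075: log2(p) = -2.920566, -p*log2(p) = 0.385735
H = 0.355807 + 0.507319 + 0.434377 + 0.470818 + 0.355807 + 0.385735 = 2.509863

H = 2.5099 bits/symbol


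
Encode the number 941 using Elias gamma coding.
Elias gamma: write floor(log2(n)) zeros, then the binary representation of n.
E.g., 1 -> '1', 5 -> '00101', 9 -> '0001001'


num_bits = floor(log2(941)) + 1 = 10
leading_zeros = num_bits - 1 = 9
binary(941) = 1110101101

Elias gamma(941) = '000000000' + '1110101101' = 0000000001110101101 (19 bits)


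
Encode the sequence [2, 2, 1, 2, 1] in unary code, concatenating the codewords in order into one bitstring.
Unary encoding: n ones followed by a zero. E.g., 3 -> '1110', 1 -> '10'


Encode each number as n ones followed by a terminating 0:
  2 -> 110 (3 bits)
  2 -> 110 (3 bits)
  1 -> 10 (2 bits)
  2 -> 110 (3 bits)
  1 -> 10 (2 bits)
Total length = 3 + 3 + 2 + 3 + 2 = 13 bits.

Unary([2, 2, 1, 2, 1]) = 1101101011010 (13 bits)


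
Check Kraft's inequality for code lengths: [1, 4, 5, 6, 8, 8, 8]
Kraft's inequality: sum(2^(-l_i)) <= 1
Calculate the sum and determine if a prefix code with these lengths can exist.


Sum = 2^(-1) + 2^(-4) + 2^(-5) + 2^(-6) + 2^(-8) + 2^(-8) + 2^(-8)
    = 0.5 + 0.0625 + 0.03125 + 0.015625 + 0.00390625 + 0.00390625 + 0.00390625
    = 159/256 = 0.62109375
Since 0.62109375 <= 1, Kraft's inequality IS satisfied.
A prefix code with these lengths CAN exist.

Kraft sum = 0.62109375. Satisfied.


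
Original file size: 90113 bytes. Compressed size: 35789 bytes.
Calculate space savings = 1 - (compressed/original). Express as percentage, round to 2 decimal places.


ratio = compressed/original = 35789/90113 = 0.397157
savings = 1 - ratio = 1 - 0.397157 = 0.602843
as a percentage: 0.602843 * 100 = 60.28%

Space savings = 1 - 35789/90113 = 60.28%


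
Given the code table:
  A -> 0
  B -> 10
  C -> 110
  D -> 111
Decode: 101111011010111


Decoding:
10 -> B
111 -> D
10 -> B
110 -> C
10 -> B
111 -> D


Result: BDBCBD


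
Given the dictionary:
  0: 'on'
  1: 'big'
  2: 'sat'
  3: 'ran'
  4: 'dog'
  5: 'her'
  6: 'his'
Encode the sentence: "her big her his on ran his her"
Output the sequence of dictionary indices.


Look up each word in the dictionary:
  'her' -> 5
  'big' -> 1
  'her' -> 5
  'his' -> 6
  'on' -> 0
  'ran' -> 3
  'his' -> 6
  'her' -> 5

Encoded: [5, 1, 5, 6, 0, 3, 6, 5]


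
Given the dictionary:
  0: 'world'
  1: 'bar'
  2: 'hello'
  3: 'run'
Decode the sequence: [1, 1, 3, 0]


Look up each index in the dictionary:
  1 -> 'bar'
  1 -> 'bar'
  3 -> 'run'
  0 -> 'world'

Decoded: "bar bar run world"


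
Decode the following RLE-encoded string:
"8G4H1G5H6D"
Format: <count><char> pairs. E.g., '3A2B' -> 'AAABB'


Expanding each <count><char> pair:
  8G -> 'GGGGGGGG'
  4H -> 'HHHH'
  1G -> 'G'
  5H -> 'HHHHH'
  6D -> 'DDDDDD'

Decoded = GGGGGGGGHHHHGHHHHHDDDDDD


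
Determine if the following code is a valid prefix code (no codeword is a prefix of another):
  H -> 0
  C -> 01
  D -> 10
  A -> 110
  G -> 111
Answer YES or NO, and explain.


Checking each pair (does one codeword prefix another?):
  H='0' vs C='01': prefix -- VIOLATION

NO -- this is NOT a valid prefix code. H (0) is a prefix of C (01).


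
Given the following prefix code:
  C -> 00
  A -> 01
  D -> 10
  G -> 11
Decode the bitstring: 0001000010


Decoding step by step:
Bits 00 -> C
Bits 01 -> A
Bits 00 -> C
Bits 00 -> C
Bits 10 -> D


Decoded message: CACCD


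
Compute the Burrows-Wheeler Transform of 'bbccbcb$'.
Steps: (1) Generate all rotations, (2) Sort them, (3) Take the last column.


Rotations (sorted):
  0: $bbccbcb -> last char: b
  1: b$bbccbc -> last char: c
  2: bbccbcb$ -> last char: $
  3: bcb$bbcc -> last char: c
  4: bccbcb$b -> last char: b
  5: cb$bbccb -> last char: b
  6: cbcb$bbc -> last char: c
  7: ccbcb$bb -> last char: b


BWT = bc$cbbcb


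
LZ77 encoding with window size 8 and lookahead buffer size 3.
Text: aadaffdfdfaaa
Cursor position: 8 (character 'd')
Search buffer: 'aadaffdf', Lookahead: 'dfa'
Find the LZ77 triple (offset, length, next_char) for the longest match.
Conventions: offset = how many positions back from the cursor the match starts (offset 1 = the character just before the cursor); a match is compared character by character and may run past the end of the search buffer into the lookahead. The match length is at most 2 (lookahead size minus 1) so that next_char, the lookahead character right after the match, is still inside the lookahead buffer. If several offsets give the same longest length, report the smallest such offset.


Try each offset into the search buffer:
  offset=1 (pos 7, char 'f'): match length 0
  offset=2 (pos 6, char 'd'): match length 2
  offset=3 (pos 5, char 'f'): match length 0
  offset=4 (pos 4, char 'f'): match length 0
  offset=5 (pos 3, char 'a'): match length 0
  offset=6 (pos 2, char 'd'): match length 1
  offset=7 (pos 1, char 'a'): match length 0
  offset=8 (pos 0, char 'a'): match length 0
Longest match has length 2 at offset 2.
next_char = character at position 8 + 2 = 10 -> 'a'

Best match: offset=2, length=2 (matching 'df' starting at position 6)
LZ77 triple: (2, 2, 'a')


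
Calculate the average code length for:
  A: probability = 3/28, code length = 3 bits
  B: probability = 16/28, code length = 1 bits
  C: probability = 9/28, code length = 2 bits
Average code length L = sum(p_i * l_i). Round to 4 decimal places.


Weighted contributions p_i * l_i:
  A: (3/28) * 3 = 9/28
  B: (16/28) * 1 = 16/28
  C: (9/28) * 2 = 18/28
Sum = (9 + 16 + 18)/28 = 43/28

L = 43/28 = 1.5357 bits/symbol


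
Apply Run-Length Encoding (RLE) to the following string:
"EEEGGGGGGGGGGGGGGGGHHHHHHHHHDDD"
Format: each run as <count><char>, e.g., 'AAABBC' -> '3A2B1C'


Scanning runs left to right:
  i=0: run of 'E' x 3 -> '3E'
  i=3: run of 'G' x 16 -> '16G'
  i=19: run of 'H' x 9 -> '9H'
  i=28: run of 'D' x 3 -> '3D'

RLE = 3E16G9H3D


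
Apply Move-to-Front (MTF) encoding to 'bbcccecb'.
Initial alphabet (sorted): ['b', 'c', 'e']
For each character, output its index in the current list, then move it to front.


MTF encoding:
'b': index 0 in ['b', 'c', 'e'] -> ['b', 'c', 'e']
'b': index 0 in ['b', 'c', 'e'] -> ['b', 'c', 'e']
'c': index 1 in ['b', 'c', 'e'] -> ['c', 'b', 'e']
'c': index 0 in ['c', 'b', 'e'] -> ['c', 'b', 'e']
'c': index 0 in ['c', 'b', 'e'] -> ['c', 'b', 'e']
'e': index 2 in ['c', 'b', 'e'] -> ['e', 'c', 'b']
'c': index 1 in ['e', 'c', 'b'] -> ['c', 'e', 'b']
'b': index 2 in ['c', 'e', 'b'] -> ['b', 'c', 'e']


Output: [0, 0, 1, 0, 0, 2, 1, 2]


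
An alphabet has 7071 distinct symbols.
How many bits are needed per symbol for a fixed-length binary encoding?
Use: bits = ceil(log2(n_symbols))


log2(7071) = 12.7877
Bracket: 2^12 = 4096 < 7071 <= 2^13 = 8192
So ceil(log2(7071)) = 13

bits = ceil(log2(7071)) = ceil(12.7877) = 13 bits


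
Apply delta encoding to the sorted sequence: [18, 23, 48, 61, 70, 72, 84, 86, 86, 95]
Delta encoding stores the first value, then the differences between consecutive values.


First value: 18
Deltas:
  23 - 18 = 5
  48 - 23 = 25
  61 - 48 = 13
  70 - 61 = 9
  72 - 70 = 2
  84 - 72 = 12
  86 - 84 = 2
  86 - 86 = 0
  95 - 86 = 9


Delta encoded: [18, 5, 25, 13, 9, 2, 12, 2, 0, 9]


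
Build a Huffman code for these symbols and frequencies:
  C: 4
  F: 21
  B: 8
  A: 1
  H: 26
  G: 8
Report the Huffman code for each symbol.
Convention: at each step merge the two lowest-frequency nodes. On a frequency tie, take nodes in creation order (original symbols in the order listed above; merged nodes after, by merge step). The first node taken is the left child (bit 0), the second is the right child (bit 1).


Huffman tree construction:
Step 1: Merge A(1) + C(4) = 5
Step 2: Merge (A+C)(5) + B(8) = 13
Step 3: Merge G(8) + ((A+C)+B)(13) = 21
Step 4: Merge F(21) + (G+((A+C)+B))(21) = 42
Step 5: Merge H(26) + (F+(G+((A+C)+B)))(42) = 68
Read each symbol's code off the tree from the root (left child = 0, right child = 1).

Codes:
  C: 11101 (length 5)
  F: 10 (length 2)
  B: 1111 (length 4)
  A: 11100 (length 5)
  H: 0 (length 1)
  G: 110 (length 3)
Average code length: 149/68 = 2.1912 bits/symbol


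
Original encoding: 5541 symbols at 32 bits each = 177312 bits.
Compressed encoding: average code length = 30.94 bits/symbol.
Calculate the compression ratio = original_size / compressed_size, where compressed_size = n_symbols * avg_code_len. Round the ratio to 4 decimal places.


original_size = n_symbols * orig_bits = 5541 * 32 = 177312 bits
compressed_size = n_symbols * avg_code_len = 5541 * 30.94 = 171438.54 bits
ratio = original_size / compressed_size = 177312 / 171438.54 = 1.0343

Compression ratio = 1.0343


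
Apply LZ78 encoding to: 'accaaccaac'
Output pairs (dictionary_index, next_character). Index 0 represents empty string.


LZ78 encoding steps:
Dictionary: {0: ''}
Step 1: w='' (idx 0), next='a' -> output (0, 'a'), add 'a' as idx 1
Step 2: w='' (idx 0), next='c' -> output (0, 'c'), add 'c' as idx 2
Step 3: w='c' (idx 2), next='a' -> output (2, 'a'), add 'ca' as idx 3
Step 4: w='a' (idx 1), next='c' -> output (1, 'c'), add 'ac' as idx 4
Step 5: w='ca' (idx 3), next='a' -> output (3, 'a'), add 'caa' as idx 5
Step 6: w='c' (idx 2), end of input -> output (2, '')


Encoded: [(0, 'a'), (0, 'c'), (2, 'a'), (1, 'c'), (3, 'a'), (2, '')]


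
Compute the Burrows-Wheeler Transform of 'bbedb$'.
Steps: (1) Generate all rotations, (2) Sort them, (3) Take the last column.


Rotations (sorted):
  0: $bbedb -> last char: b
  1: b$bbed -> last char: d
  2: bbedb$ -> last char: $
  3: bedb$b -> last char: b
  4: db$bbe -> last char: e
  5: edb$bb -> last char: b


BWT = bd$beb


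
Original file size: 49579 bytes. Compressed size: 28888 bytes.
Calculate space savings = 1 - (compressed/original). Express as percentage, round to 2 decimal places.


ratio = compressed/original = 28888/49579 = 0.582666
savings = 1 - ratio = 1 - 0.582666 = 0.417334
as a percentage: 0.417334 * 100 = 41.73%

Space savings = 1 - 28888/49579 = 41.73%


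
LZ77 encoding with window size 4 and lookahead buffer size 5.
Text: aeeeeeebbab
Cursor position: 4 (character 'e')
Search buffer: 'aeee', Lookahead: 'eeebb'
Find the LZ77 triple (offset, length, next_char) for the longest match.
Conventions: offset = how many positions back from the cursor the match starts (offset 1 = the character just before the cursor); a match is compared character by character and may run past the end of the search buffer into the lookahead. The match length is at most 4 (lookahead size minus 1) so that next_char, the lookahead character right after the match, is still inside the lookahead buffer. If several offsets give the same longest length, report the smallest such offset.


Try each offset into the search buffer:
  offset=1 (pos 3, char 'e'): match length 3
  offset=2 (pos 2, char 'e'): match length 3
  offset=3 (pos 1, char 'e'): match length 3
  offset=4 (pos 0, char 'a'): match length 0
Longest match has length 3, found at offsets 1, 2, 3; take the smallest, offset 1.
next_char = character at position 4 + 3 = 7 -> 'b'

Best match: offset=1, length=3 (matching 'eee' starting at position 3)
LZ77 triple: (1, 3, 'b')


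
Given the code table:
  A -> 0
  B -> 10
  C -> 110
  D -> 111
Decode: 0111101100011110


Decoding:
0 -> A
111 -> D
10 -> B
110 -> C
0 -> A
0 -> A
111 -> D
10 -> B


Result: ADBCAADB


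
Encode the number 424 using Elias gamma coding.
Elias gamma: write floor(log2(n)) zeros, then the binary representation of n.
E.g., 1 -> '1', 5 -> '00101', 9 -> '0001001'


num_bits = floor(log2(424)) + 1 = 9
leading_zeros = num_bits - 1 = 8
binary(424) = 110101000

Elias gamma(424) = '00000000' + '110101000' = 00000000110101000 (17 bits)


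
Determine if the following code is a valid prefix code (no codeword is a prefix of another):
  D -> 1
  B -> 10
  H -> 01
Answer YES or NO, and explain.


Checking each pair (does one codeword prefix another?):
  D='1' vs B='10': prefix -- VIOLATION

NO -- this is NOT a valid prefix code. D (1) is a prefix of B (10).


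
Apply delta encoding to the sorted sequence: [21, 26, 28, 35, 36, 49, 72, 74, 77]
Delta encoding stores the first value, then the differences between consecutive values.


First value: 21
Deltas:
  26 - 21 = 5
  28 - 26 = 2
  35 - 28 = 7
  36 - 35 = 1
  49 - 36 = 13
  72 - 49 = 23
  74 - 72 = 2
  77 - 74 = 3


Delta encoded: [21, 5, 2, 7, 1, 13, 23, 2, 3]


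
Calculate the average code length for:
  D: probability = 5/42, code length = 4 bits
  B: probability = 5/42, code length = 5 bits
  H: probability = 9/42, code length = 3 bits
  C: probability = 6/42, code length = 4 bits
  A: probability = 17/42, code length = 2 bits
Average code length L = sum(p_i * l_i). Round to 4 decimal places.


Weighted contributions p_i * l_i:
  D: (5/42) * 4 = 20/42
  B: (5/42) * 5 = 25/42
  H: (9/42) * 3 = 27/42
  C: (6/42) * 4 = 24/42
  A: (17/42) * 2 = 34/42
Sum = (20 + 25 + 27 + 24 + 34)/42 = 130/42

L = 130/42 = 3.0952 bits/symbol


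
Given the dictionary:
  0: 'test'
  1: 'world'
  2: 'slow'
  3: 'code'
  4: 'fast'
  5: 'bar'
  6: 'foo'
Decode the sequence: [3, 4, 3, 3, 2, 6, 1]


Look up each index in the dictionary:
  3 -> 'code'
  4 -> 'fast'
  3 -> 'code'
  3 -> 'code'
  2 -> 'slow'
  6 -> 'foo'
  1 -> 'world'

Decoded: "code fast code code slow foo world"


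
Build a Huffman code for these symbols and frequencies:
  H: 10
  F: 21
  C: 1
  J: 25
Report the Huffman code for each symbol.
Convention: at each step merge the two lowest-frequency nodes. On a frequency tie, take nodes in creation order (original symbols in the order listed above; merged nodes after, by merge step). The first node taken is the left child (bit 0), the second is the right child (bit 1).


Huffman tree construction:
Step 1: Merge C(1) + H(10) = 11
Step 2: Merge (C+H)(11) + F(21) = 32
Step 3: Merge J(25) + ((C+H)+F)(32) = 57
Read each symbol's code off the tree from the root (left child = 0, right child = 1).

Codes:
  H: 101 (length 3)
  F: 11 (length 2)
  C: 100 (length 3)
  J: 0 (length 1)
Average code length: 100/57 = 1.7544 bits/symbol


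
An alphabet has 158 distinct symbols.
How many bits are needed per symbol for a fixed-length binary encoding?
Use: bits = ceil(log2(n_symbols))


log2(158) = 7.3038
Bracket: 2^7 = 128 < 158 <= 2^8 = 256
So ceil(log2(158)) = 8

bits = ceil(log2(158)) = ceil(7.3038) = 8 bits


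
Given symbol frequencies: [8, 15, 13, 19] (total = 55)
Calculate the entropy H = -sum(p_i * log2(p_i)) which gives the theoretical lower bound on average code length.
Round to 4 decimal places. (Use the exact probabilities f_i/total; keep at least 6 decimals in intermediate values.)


Per-symbol terms -p_i * log2(p_i) with p_i = f_i/55:
  p = 8/55 = 0.145455: log2(p) = -2.781360, -p*log2(p) = 0.404561
  p = 15/55 = 0.272727: log2(p) = -1.874469, -p*log2(p) = 0.511219
  p = 13/55 = 0.236364: log2(p) = -2.080920, -p*log2(p) = 0.491854
  p = 19/55 = 0.345455: log2(p) = -1.533432, -p*log2(p) = 0.529731
H = 0.404561 + 0.511219 + 0.491854 + 0.529731 = 1.937365

H = 1.9374 bits/symbol


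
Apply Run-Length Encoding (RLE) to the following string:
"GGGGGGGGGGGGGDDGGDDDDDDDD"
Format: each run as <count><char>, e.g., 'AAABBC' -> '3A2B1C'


Scanning runs left to right:
  i=0: run of 'G' x 13 -> '13G'
  i=13: run of 'D' x 2 -> '2D'
  i=15: run of 'G' x 2 -> '2G'
  i=17: run of 'D' x 8 -> '8D'

RLE = 13G2D2G8D


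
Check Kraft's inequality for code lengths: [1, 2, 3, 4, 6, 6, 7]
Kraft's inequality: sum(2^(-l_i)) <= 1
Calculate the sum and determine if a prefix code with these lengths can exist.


Sum = 2^(-1) + 2^(-2) + 2^(-3) + 2^(-4) + 2^(-6) + 2^(-6) + 2^(-7)
    = 0.5 + 0.25 + 0.125 + 0.0625 + 0.015625 + 0.015625 + 0.0078125
    = 125/128 = 0.9765625
Since 0.9765625 <= 1, Kraft's inequality IS satisfied.
A prefix code with these lengths CAN exist.

Kraft sum = 0.9765625. Satisfied.


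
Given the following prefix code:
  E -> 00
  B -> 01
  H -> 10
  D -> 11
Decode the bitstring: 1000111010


Decoding step by step:
Bits 10 -> H
Bits 00 -> E
Bits 11 -> D
Bits 10 -> H
Bits 10 -> H


Decoded message: HEDHH


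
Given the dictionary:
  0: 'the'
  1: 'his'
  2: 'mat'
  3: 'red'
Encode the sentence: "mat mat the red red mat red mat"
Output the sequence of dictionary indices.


Look up each word in the dictionary:
  'mat' -> 2
  'mat' -> 2
  'the' -> 0
  'red' -> 3
  'red' -> 3
  'mat' -> 2
  'red' -> 3
  'mat' -> 2

Encoded: [2, 2, 0, 3, 3, 2, 3, 2]


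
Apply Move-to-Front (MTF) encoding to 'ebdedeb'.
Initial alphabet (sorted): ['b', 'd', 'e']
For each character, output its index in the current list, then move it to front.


MTF encoding:
'e': index 2 in ['b', 'd', 'e'] -> ['e', 'b', 'd']
'b': index 1 in ['e', 'b', 'd'] -> ['b', 'e', 'd']
'd': index 2 in ['b', 'e', 'd'] -> ['d', 'b', 'e']
'e': index 2 in ['d', 'b', 'e'] -> ['e', 'd', 'b']
'd': index 1 in ['e', 'd', 'b'] -> ['d', 'e', 'b']
'e': index 1 in ['d', 'e', 'b'] -> ['e', 'd', 'b']
'b': index 2 in ['e', 'd', 'b'] -> ['b', 'e', 'd']


Output: [2, 1, 2, 2, 1, 1, 2]


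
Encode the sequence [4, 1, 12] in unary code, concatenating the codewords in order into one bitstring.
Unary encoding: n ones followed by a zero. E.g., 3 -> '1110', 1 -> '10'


Encode each number as n ones followed by a terminating 0:
  4 -> 11110 (5 bits)
  1 -> 10 (2 bits)
  12 -> 1111111111110 (13 bits)
Total length = 5 + 2 + 13 = 20 bits.

Unary([4, 1, 12]) = 11110101111111111110 (20 bits)


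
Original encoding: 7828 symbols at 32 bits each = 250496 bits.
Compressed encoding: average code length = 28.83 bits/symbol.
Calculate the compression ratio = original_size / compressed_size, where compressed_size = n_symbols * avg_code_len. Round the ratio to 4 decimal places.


original_size = n_symbols * orig_bits = 7828 * 32 = 250496 bits
compressed_size = n_symbols * avg_code_len = 7828 * 28.83 = 225681.24 bits
ratio = original_size / compressed_size = 250496 / 225681.24 = 1.11

Compression ratio = 1.11


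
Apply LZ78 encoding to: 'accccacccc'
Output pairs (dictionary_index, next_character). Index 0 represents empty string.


LZ78 encoding steps:
Dictionary: {0: ''}
Step 1: w='' (idx 0), next='a' -> output (0, 'a'), add 'a' as idx 1
Step 2: w='' (idx 0), next='c' -> output (0, 'c'), add 'c' as idx 2
Step 3: w='c' (idx 2), next='c' -> output (2, 'c'), add 'cc' as idx 3
Step 4: w='c' (idx 2), next='a' -> output (2, 'a'), add 'ca' as idx 4
Step 5: w='cc' (idx 3), next='c' -> output (3, 'c'), add 'ccc' as idx 5
Step 6: w='c' (idx 2), end of input -> output (2, '')


Encoded: [(0, 'a'), (0, 'c'), (2, 'c'), (2, 'a'), (3, 'c'), (2, '')]


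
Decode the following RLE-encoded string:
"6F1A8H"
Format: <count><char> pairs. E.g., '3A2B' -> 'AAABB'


Expanding each <count><char> pair:
  6F -> 'FFFFFF'
  1A -> 'A'
  8H -> 'HHHHHHHH'

Decoded = FFFFFFAHHHHHHHH


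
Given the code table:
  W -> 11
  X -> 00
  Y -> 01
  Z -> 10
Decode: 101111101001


Decoding:
10 -> Z
11 -> W
11 -> W
10 -> Z
10 -> Z
01 -> Y


Result: ZWWZZY


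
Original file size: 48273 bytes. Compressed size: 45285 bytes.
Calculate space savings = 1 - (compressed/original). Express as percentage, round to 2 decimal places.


ratio = compressed/original = 45285/48273 = 0.938102
savings = 1 - ratio = 1 - 0.938102 = 0.061898
as a percentage: 0.061898 * 100 = 6.19%

Space savings = 1 - 45285/48273 = 6.19%


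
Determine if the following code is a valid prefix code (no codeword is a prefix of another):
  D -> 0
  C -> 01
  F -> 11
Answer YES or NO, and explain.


Checking each pair (does one codeword prefix another?):
  D='0' vs C='01': prefix -- VIOLATION

NO -- this is NOT a valid prefix code. D (0) is a prefix of C (01).


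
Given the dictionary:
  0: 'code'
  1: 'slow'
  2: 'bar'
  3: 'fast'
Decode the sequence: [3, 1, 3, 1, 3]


Look up each index in the dictionary:
  3 -> 'fast'
  1 -> 'slow'
  3 -> 'fast'
  1 -> 'slow'
  3 -> 'fast'

Decoded: "fast slow fast slow fast"


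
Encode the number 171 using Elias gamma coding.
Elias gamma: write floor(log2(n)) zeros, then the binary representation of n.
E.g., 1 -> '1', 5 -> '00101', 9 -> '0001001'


num_bits = floor(log2(171)) + 1 = 8
leading_zeros = num_bits - 1 = 7
binary(171) = 10101011

Elias gamma(171) = '0000000' + '10101011' = 000000010101011 (15 bits)


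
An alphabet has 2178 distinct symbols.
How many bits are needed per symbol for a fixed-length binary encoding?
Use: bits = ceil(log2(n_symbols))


log2(2178) = 11.0888
Bracket: 2^11 = 2048 < 2178 <= 2^12 = 4096
So ceil(log2(2178)) = 12

bits = ceil(log2(2178)) = ceil(11.0888) = 12 bits


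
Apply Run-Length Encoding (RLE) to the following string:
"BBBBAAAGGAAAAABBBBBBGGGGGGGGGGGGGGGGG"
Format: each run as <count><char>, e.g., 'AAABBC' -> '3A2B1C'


Scanning runs left to right:
  i=0: run of 'B' x 4 -> '4B'
  i=4: run of 'A' x 3 -> '3A'
  i=7: run of 'G' x 2 -> '2G'
  i=9: run of 'A' x 5 -> '5A'
  i=14: run of 'B' x 6 -> '6B'
  i=20: run of 'G' x 17 -> '17G'

RLE = 4B3A2G5A6B17G


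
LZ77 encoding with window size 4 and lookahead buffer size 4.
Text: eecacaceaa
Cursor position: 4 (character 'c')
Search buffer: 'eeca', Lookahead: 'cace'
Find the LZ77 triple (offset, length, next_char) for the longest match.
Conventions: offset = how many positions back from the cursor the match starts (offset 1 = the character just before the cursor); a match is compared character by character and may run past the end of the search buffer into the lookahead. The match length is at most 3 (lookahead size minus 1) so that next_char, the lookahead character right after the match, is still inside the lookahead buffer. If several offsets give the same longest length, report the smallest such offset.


Try each offset into the search buffer:
  offset=1 (pos 3, char 'a'): match length 0
  offset=2 (pos 2, char 'c'): match length 3
  offset=3 (pos 1, char 'e'): match length 0
  offset=4 (pos 0, char 'e'): match length 0
Longest match has length 3 at offset 2.
next_char = character at position 4 + 3 = 7 -> 'e'

Best match: offset=2, length=3 (matching 'cac' starting at position 2)
LZ77 triple: (2, 3, 'e')


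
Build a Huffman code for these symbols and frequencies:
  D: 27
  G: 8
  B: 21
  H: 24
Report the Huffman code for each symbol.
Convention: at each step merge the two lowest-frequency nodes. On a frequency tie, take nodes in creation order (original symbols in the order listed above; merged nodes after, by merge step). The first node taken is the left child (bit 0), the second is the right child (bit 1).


Huffman tree construction:
Step 1: Merge G(8) + B(21) = 29
Step 2: Merge H(24) + D(27) = 51
Step 3: Merge (G+B)(29) + (H+D)(51) = 80
Read each symbol's code off the tree from the root (left child = 0, right child = 1).

Codes:
  D: 11 (length 2)
  G: 00 (length 2)
  B: 01 (length 2)
  H: 10 (length 2)
Average code length: 160/80 = 2.0000 bits/symbol


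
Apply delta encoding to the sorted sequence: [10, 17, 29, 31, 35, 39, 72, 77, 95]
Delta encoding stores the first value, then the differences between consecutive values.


First value: 10
Deltas:
  17 - 10 = 7
  29 - 17 = 12
  31 - 29 = 2
  35 - 31 = 4
  39 - 35 = 4
  72 - 39 = 33
  77 - 72 = 5
  95 - 77 = 18


Delta encoded: [10, 7, 12, 2, 4, 4, 33, 5, 18]


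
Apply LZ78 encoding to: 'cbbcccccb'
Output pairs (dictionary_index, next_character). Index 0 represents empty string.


LZ78 encoding steps:
Dictionary: {0: ''}
Step 1: w='' (idx 0), next='c' -> output (0, 'c'), add 'c' as idx 1
Step 2: w='' (idx 0), next='b' -> output (0, 'b'), add 'b' as idx 2
Step 3: w='b' (idx 2), next='c' -> output (2, 'c'), add 'bc' as idx 3
Step 4: w='c' (idx 1), next='c' -> output (1, 'c'), add 'cc' as idx 4
Step 5: w='cc' (idx 4), next='b' -> output (4, 'b'), add 'ccb' as idx 5


Encoded: [(0, 'c'), (0, 'b'), (2, 'c'), (1, 'c'), (4, 'b')]


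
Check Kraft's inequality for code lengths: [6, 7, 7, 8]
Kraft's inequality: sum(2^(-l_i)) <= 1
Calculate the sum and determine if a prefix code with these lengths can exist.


Sum = 2^(-6) + 2^(-7) + 2^(-7) + 2^(-8)
    = 0.015625 + 0.0078125 + 0.0078125 + 0.00390625
    = 9/256 = 0.03515625
Since 0.03515625 <= 1, Kraft's inequality IS satisfied.
A prefix code with these lengths CAN exist.

Kraft sum = 0.03515625. Satisfied.


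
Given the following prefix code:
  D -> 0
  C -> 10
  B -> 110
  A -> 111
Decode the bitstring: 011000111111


Decoding step by step:
Bits 0 -> D
Bits 110 -> B
Bits 0 -> D
Bits 0 -> D
Bits 111 -> A
Bits 111 -> A


Decoded message: DBDDAA


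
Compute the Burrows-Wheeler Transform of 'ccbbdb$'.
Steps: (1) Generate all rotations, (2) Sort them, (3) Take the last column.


Rotations (sorted):
  0: $ccbbdb -> last char: b
  1: b$ccbbd -> last char: d
  2: bbdb$cc -> last char: c
  3: bdb$ccb -> last char: b
  4: cbbdb$c -> last char: c
  5: ccbbdb$ -> last char: $
  6: db$ccbb -> last char: b


BWT = bdcbc$b


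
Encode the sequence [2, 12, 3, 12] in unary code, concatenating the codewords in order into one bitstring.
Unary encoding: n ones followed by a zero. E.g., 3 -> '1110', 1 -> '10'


Encode each number as n ones followed by a terminating 0:
  2 -> 110 (3 bits)
  12 -> 1111111111110 (13 bits)
  3 -> 1110 (4 bits)
  12 -> 1111111111110 (13 bits)
Total length = 3 + 13 + 4 + 13 = 33 bits.

Unary([2, 12, 3, 12]) = 110111111111111011101111111111110 (33 bits)


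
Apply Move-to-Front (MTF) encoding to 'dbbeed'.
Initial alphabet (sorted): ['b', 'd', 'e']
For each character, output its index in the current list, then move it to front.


MTF encoding:
'd': index 1 in ['b', 'd', 'e'] -> ['d', 'b', 'e']
'b': index 1 in ['d', 'b', 'e'] -> ['b', 'd', 'e']
'b': index 0 in ['b', 'd', 'e'] -> ['b', 'd', 'e']
'e': index 2 in ['b', 'd', 'e'] -> ['e', 'b', 'd']
'e': index 0 in ['e', 'b', 'd'] -> ['e', 'b', 'd']
'd': index 2 in ['e', 'b', 'd'] -> ['d', 'e', 'b']


Output: [1, 1, 0, 2, 0, 2]


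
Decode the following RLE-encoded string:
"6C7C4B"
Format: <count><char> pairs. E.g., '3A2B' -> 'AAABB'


Expanding each <count><char> pair:
  6C -> 'CCCCCC'
  7C -> 'CCCCCCC'
  4B -> 'BBBB'

Decoded = CCCCCCCCCCCCCBBBB


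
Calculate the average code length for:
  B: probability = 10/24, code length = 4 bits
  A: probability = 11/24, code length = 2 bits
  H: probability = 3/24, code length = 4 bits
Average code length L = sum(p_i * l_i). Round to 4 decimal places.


Weighted contributions p_i * l_i:
  B: (10/24) * 4 = 40/24
  A: (11/24) * 2 = 22/24
  H: (3/24) * 4 = 12/24
Sum = (40 + 22 + 12)/24 = 74/24

L = 74/24 = 3.0833 bits/symbol


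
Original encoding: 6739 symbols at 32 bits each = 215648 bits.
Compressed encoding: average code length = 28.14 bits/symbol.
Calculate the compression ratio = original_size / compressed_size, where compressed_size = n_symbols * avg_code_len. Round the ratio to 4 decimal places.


original_size = n_symbols * orig_bits = 6739 * 32 = 215648 bits
compressed_size = n_symbols * avg_code_len = 6739 * 28.14 = 189635.46 bits
ratio = original_size / compressed_size = 215648 / 189635.46 = 1.1372

Compression ratio = 1.1372


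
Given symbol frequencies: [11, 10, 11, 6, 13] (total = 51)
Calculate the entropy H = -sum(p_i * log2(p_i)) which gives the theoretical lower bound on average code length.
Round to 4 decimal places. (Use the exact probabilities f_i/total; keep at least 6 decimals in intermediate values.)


Per-symbol terms -p_i * log2(p_i) with p_i = f_i/51:
  p = 11/51 = 0.215686: log2(p) = -2.212994, -p*log2(p) = 0.477312
  p = 10/51 = 0.196078: log2(p) = -2.350497, -p*log2(p) = 0.460882
  p = 11/51 = 0.215686: log2(p) = -2.212994, -p*log2(p) = 0.477312
  p = 6/51 = 0.117647: log2(p) = -3.087463, -p*log2(p) = 0.363231
  p = 13/51 = 0.254902: log2(p) = -1.971986, -p*log2(p) = 0.502663
H = 0.477312 + 0.460882 + 0.477312 + 0.363231 + 0.502663 = 2.281400

H = 2.2814 bits/symbol


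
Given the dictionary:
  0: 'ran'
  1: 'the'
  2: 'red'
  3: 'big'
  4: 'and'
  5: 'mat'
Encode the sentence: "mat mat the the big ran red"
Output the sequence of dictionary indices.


Look up each word in the dictionary:
  'mat' -> 5
  'mat' -> 5
  'the' -> 1
  'the' -> 1
  'big' -> 3
  'ran' -> 0
  'red' -> 2

Encoded: [5, 5, 1, 1, 3, 0, 2]


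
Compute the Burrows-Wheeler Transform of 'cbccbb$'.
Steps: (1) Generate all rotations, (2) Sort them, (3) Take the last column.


Rotations (sorted):
  0: $cbccbb -> last char: b
  1: b$cbccb -> last char: b
  2: bb$cbcc -> last char: c
  3: bccbb$c -> last char: c
  4: cbb$cbc -> last char: c
  5: cbccbb$ -> last char: $
  6: ccbb$cb -> last char: b


BWT = bbccc$b


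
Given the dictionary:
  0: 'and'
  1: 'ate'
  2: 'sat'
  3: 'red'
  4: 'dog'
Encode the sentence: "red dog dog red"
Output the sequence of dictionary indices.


Look up each word in the dictionary:
  'red' -> 3
  'dog' -> 4
  'dog' -> 4
  'red' -> 3

Encoded: [3, 4, 4, 3]


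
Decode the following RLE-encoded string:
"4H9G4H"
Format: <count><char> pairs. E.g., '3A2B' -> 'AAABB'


Expanding each <count><char> pair:
  4H -> 'HHHH'
  9G -> 'GGGGGGGGG'
  4H -> 'HHHH'

Decoded = HHHHGGGGGGGGGHHHH


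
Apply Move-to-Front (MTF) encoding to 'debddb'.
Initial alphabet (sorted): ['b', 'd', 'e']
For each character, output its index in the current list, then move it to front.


MTF encoding:
'd': index 1 in ['b', 'd', 'e'] -> ['d', 'b', 'e']
'e': index 2 in ['d', 'b', 'e'] -> ['e', 'd', 'b']
'b': index 2 in ['e', 'd', 'b'] -> ['b', 'e', 'd']
'd': index 2 in ['b', 'e', 'd'] -> ['d', 'b', 'e']
'd': index 0 in ['d', 'b', 'e'] -> ['d', 'b', 'e']
'b': index 1 in ['d', 'b', 'e'] -> ['b', 'd', 'e']


Output: [1, 2, 2, 2, 0, 1]


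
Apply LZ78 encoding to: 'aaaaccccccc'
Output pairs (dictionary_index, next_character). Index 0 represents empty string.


LZ78 encoding steps:
Dictionary: {0: ''}
Step 1: w='' (idx 0), next='a' -> output (0, 'a'), add 'a' as idx 1
Step 2: w='a' (idx 1), next='a' -> output (1, 'a'), add 'aa' as idx 2
Step 3: w='a' (idx 1), next='c' -> output (1, 'c'), add 'ac' as idx 3
Step 4: w='' (idx 0), next='c' -> output (0, 'c'), add 'c' as idx 4
Step 5: w='c' (idx 4), next='c' -> output (4, 'c'), add 'cc' as idx 5
Step 6: w='cc' (idx 5), next='c' -> output (5, 'c'), add 'ccc' as idx 6


Encoded: [(0, 'a'), (1, 'a'), (1, 'c'), (0, 'c'), (4, 'c'), (5, 'c')]


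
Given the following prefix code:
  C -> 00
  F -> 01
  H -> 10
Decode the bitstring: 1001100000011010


Decoding step by step:
Bits 10 -> H
Bits 01 -> F
Bits 10 -> H
Bits 00 -> C
Bits 00 -> C
Bits 01 -> F
Bits 10 -> H
Bits 10 -> H


Decoded message: HFHCCFHH


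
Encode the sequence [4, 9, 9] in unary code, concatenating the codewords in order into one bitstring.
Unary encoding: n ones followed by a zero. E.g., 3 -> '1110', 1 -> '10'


Encode each number as n ones followed by a terminating 0:
  4 -> 11110 (5 bits)
  9 -> 1111111110 (10 bits)
  9 -> 1111111110 (10 bits)
Total length = 5 + 10 + 10 = 25 bits.

Unary([4, 9, 9]) = 1111011111111101111111110 (25 bits)


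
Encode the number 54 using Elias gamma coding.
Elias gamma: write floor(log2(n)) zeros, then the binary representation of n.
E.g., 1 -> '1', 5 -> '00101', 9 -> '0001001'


num_bits = floor(log2(54)) + 1 = 6
leading_zeros = num_bits - 1 = 5
binary(54) = 110110

Elias gamma(54) = '00000' + '110110' = 00000110110 (11 bits)


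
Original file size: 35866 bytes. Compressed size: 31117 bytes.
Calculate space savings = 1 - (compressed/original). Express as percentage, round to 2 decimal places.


ratio = compressed/original = 31117/35866 = 0.86759
savings = 1 - ratio = 1 - 0.86759 = 0.13241
as a percentage: 0.13241 * 100 = 13.24%

Space savings = 1 - 31117/35866 = 13.24%


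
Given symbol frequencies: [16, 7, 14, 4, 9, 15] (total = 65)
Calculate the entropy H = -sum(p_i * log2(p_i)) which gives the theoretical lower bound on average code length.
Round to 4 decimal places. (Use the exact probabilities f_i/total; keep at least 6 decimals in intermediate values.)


Per-symbol terms -p_i * log2(p_i) with p_i = f_i/65:
  p = 16/65 = 0.246154: log2(p) = -2.022368, -p*log2(p) = 0.497814
  p = 7/65 = 0.107692: log2(p) = -3.215013, -p*log2(p) = 0.346232
  p = 14/65 = 0.215385: log2(p) = -2.215013, -p*log2(p) = 0.477080
  p = 4/65 = 0.061538: log2(p) = -4.022368, -p*log2(p) = 0.247530
  p = 9/65 = 0.138462: log2(p) = -2.852443, -p*log2(p) = 0.394954
  p = 15/65 = 0.230769: log2(p) = -2.115477, -p*log2(p) = 0.488187
H = 0.497814 + 0.346232 + 0.477080 + 0.247530 + 0.394954 + 0.488187 = 2.451797

H = 2.4518 bits/symbol


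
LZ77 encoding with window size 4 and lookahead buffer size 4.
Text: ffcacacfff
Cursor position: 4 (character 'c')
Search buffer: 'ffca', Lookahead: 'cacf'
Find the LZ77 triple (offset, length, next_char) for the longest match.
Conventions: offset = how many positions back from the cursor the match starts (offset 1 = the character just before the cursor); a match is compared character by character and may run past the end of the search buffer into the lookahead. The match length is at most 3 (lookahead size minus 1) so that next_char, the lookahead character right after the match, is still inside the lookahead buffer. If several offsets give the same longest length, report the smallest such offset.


Try each offset into the search buffer:
  offset=1 (pos 3, char 'a'): match length 0
  offset=2 (pos 2, char 'c'): match length 3
  offset=3 (pos 1, char 'f'): match length 0
  offset=4 (pos 0, char 'f'): match length 0
Longest match has length 3 at offset 2.
next_char = character at position 4 + 3 = 7 -> 'f'

Best match: offset=2, length=3 (matching 'cac' starting at position 2)
LZ77 triple: (2, 3, 'f')


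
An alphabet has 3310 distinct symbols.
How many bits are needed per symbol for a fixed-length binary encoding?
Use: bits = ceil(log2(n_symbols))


log2(3310) = 11.6926
Bracket: 2^11 = 2048 < 3310 <= 2^12 = 4096
So ceil(log2(3310)) = 12

bits = ceil(log2(3310)) = ceil(11.6926) = 12 bits


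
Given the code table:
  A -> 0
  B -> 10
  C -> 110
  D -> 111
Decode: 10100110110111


Decoding:
10 -> B
10 -> B
0 -> A
110 -> C
110 -> C
111 -> D


Result: BBACCD


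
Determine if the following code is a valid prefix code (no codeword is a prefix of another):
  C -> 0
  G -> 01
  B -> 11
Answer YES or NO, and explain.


Checking each pair (does one codeword prefix another?):
  C='0' vs G='01': prefix -- VIOLATION

NO -- this is NOT a valid prefix code. C (0) is a prefix of G (01).


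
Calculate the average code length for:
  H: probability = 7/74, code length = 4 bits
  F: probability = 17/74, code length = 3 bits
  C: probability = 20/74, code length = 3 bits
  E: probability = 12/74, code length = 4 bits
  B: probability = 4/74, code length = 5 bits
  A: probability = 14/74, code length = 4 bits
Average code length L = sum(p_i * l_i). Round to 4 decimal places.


Weighted contributions p_i * l_i:
  H: (7/74) * 4 = 28/74
  F: (17/74) * 3 = 51/74
  C: (20/74) * 3 = 60/74
  E: (12/74) * 4 = 48/74
  B: (4/74) * 5 = 20/74
  A: (14/74) * 4 = 56/74
Sum = (28 + 51 + 60 + 48 + 20 + 56)/74 = 263/74

L = 263/74 = 3.5541 bits/symbol


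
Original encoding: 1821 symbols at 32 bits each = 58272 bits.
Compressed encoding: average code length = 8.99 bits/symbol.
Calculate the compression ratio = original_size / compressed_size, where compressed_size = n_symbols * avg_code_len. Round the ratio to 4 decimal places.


original_size = n_symbols * orig_bits = 1821 * 32 = 58272 bits
compressed_size = n_symbols * avg_code_len = 1821 * 8.99 = 16370.79 bits
ratio = original_size / compressed_size = 58272 / 16370.79 = 3.5595

Compression ratio = 3.5595


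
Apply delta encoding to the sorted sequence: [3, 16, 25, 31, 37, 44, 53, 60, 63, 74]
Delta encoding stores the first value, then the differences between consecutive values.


First value: 3
Deltas:
  16 - 3 = 13
  25 - 16 = 9
  31 - 25 = 6
  37 - 31 = 6
  44 - 37 = 7
  53 - 44 = 9
  60 - 53 = 7
  63 - 60 = 3
  74 - 63 = 11


Delta encoded: [3, 13, 9, 6, 6, 7, 9, 7, 3, 11]


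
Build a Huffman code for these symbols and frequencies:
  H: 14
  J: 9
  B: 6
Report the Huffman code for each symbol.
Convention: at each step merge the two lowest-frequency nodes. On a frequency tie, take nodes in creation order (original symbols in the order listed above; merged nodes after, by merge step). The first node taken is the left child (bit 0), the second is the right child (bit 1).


Huffman tree construction:
Step 1: Merge B(6) + J(9) = 15
Step 2: Merge H(14) + (B+J)(15) = 29
Read each symbol's code off the tree from the root (left child = 0, right child = 1).

Codes:
  H: 0 (length 1)
  J: 11 (length 2)
  B: 10 (length 2)
Average code length: 44/29 = 1.5172 bits/symbol


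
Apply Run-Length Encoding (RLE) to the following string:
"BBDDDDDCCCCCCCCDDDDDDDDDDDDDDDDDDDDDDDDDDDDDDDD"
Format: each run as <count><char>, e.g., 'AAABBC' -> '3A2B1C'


Scanning runs left to right:
  i=0: run of 'B' x 2 -> '2B'
  i=2: run of 'D' x 5 -> '5D'
  i=7: run of 'C' x 8 -> '8C'
  i=15: run of 'D' x 32 -> '32D'

RLE = 2B5D8C32D


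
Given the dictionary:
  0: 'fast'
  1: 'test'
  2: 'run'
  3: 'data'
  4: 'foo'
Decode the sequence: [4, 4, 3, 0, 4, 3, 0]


Look up each index in the dictionary:
  4 -> 'foo'
  4 -> 'foo'
  3 -> 'data'
  0 -> 'fast'
  4 -> 'foo'
  3 -> 'data'
  0 -> 'fast'

Decoded: "foo foo data fast foo data fast"


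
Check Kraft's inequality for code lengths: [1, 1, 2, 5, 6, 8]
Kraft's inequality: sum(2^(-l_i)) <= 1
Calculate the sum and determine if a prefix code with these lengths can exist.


Sum = 2^(-1) + 2^(-1) + 2^(-2) + 2^(-5) + 2^(-6) + 2^(-8)
    = 0.5 + 0.5 + 0.25 + 0.03125 + 0.015625 + 0.00390625
    = 333/256 = 1.30078125
Since 1.30078125 > 1, Kraft's inequality is NOT satisfied.
A prefix code with these lengths CANNOT exist.

Kraft sum = 1.30078125. Not satisfied.


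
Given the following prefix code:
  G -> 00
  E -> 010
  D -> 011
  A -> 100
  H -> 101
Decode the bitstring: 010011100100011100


Decoding step by step:
Bits 010 -> E
Bits 011 -> D
Bits 100 -> A
Bits 100 -> A
Bits 011 -> D
Bits 100 -> A


Decoded message: EDAADA


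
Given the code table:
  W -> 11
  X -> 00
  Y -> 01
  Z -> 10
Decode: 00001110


Decoding:
00 -> X
00 -> X
11 -> W
10 -> Z


Result: XXWZ


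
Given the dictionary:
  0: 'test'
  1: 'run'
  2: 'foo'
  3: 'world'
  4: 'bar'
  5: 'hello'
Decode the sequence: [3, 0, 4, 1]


Look up each index in the dictionary:
  3 -> 'world'
  0 -> 'test'
  4 -> 'bar'
  1 -> 'run'

Decoded: "world test bar run"


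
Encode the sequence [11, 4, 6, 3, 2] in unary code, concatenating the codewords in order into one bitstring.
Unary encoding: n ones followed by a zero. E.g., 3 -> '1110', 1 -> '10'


Encode each number as n ones followed by a terminating 0:
  11 -> 111111111110 (12 bits)
  4 -> 11110 (5 bits)
  6 -> 1111110 (7 bits)
  3 -> 1110 (4 bits)
  2 -> 110 (3 bits)
Total length = 12 + 5 + 7 + 4 + 3 = 31 bits.

Unary([11, 4, 6, 3, 2]) = 1111111111101111011111101110110 (31 bits)
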